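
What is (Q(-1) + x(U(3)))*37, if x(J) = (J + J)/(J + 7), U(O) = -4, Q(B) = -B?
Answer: -185/3 ≈ -61.667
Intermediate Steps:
x(J) = 2*J/(7 + J) (x(J) = (2*J)/(7 + J) = 2*J/(7 + J))
(Q(-1) + x(U(3)))*37 = (-1*(-1) + 2*(-4)/(7 - 4))*37 = (1 + 2*(-4)/3)*37 = (1 + 2*(-4)*(⅓))*37 = (1 - 8/3)*37 = -5/3*37 = -185/3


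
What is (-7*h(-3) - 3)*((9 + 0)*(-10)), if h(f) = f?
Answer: -1620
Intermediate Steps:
(-7*h(-3) - 3)*((9 + 0)*(-10)) = (-7*(-3) - 3)*((9 + 0)*(-10)) = (21 - 3)*(9*(-10)) = 18*(-90) = -1620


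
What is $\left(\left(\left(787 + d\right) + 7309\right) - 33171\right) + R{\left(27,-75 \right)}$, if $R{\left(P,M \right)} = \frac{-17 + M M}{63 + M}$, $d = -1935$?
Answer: $- \frac{82432}{3} \approx -27477.0$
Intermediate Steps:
$R{\left(P,M \right)} = \frac{-17 + M^{2}}{63 + M}$
$\left(\left(\left(787 + d\right) + 7309\right) - 33171\right) + R{\left(27,-75 \right)} = \left(\left(\left(787 - 1935\right) + 7309\right) - 33171\right) + \frac{-17 + \left(-75\right)^{2}}{63 - 75} = \left(\left(-1148 + 7309\right) - 33171\right) + \frac{-17 + 5625}{-12} = \left(6161 - 33171\right) - \frac{1402}{3} = -27010 - \frac{1402}{3} = - \frac{82432}{3}$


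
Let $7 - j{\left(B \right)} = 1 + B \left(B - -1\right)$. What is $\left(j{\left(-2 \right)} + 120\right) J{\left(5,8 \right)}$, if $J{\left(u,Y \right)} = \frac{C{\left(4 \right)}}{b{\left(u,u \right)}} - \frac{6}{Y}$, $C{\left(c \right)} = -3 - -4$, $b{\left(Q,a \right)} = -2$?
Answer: $-155$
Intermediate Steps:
$C{\left(c \right)} = 1$ ($C{\left(c \right)} = -3 + 4 = 1$)
$j{\left(B \right)} = 6 - B \left(1 + B\right)$ ($j{\left(B \right)} = 7 - \left(1 + B \left(B - -1\right)\right) = 7 - \left(1 + B \left(B + 1\right)\right) = 7 - \left(1 + B \left(1 + B\right)\right) = 6 - B \left(1 + B\right)$)
$J{\left(u,Y \right)} = - \frac{1}{2} - \frac{6}{Y}$ ($J{\left(u,Y \right)} = 1 \frac{1}{-2} - \frac{6}{Y} = 1 \left(- \frac{1}{2}\right) - \frac{6}{Y} = - \frac{1}{2} - \frac{6}{Y}$)
$\left(j{\left(-2 \right)} + 120\right) J{\left(5,8 \right)} = \left(\left(6 - -2 - \left(-2\right)^{2}\right) + 120\right) \frac{-12 - 8}{2 \cdot 8} = \left(\left(6 + 2 - 4\right) + 120\right) \frac{1}{2} \cdot \frac{1}{8} \left(-12 - 8\right) = \left(\left(6 + 2 - 4\right) + 120\right) \frac{1}{2} \cdot \frac{1}{8} \left(-20\right) = \left(4 + 120\right) \left(- \frac{5}{4}\right) = 124 \left(- \frac{5}{4}\right) = -155$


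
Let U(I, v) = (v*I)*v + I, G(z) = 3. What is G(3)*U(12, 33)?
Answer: 39240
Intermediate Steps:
U(I, v) = I + I*v² (U(I, v) = (I*v)*v + I = I*v² + I = I + I*v²)
G(3)*U(12, 33) = 3*(12*(1 + 33²)) = 3*(12*(1 + 1089)) = 3*(12*1090) = 3*13080 = 39240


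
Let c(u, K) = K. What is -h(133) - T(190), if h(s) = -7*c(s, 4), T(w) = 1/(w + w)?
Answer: 10639/380 ≈ 27.997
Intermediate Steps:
T(w) = 1/(2*w)
h(s) = -28 (h(s) = -7*4 = -28)
-h(133) - T(190) = -1*(-28) - 1/(2*190) = 28 - 1/(2*190) = 28 - 1*1/380 = 28 - 1/380 = 10639/380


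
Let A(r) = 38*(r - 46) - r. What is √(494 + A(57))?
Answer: 3*√95 ≈ 29.240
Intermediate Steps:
A(r) = -1748 + 37*r (A(r) = 38*(-46 + r) - r = (-1748 + 38*r) - r = -1748 + 37*r)
√(494 + A(57)) = √(494 + (-1748 + 37*57)) = √(494 + (-1748 + 2109)) = √(494 + 361) = √855 = 3*√95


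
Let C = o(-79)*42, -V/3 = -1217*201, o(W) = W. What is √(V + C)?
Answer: √730533 ≈ 854.71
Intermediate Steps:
V = 733851 (V = -(-3)*1217*201 = -(-3)*244617 = -3*(-244617) = 733851)
C = -3318 (C = -79*42 = -3318)
√(V + C) = √(733851 - 3318) = √730533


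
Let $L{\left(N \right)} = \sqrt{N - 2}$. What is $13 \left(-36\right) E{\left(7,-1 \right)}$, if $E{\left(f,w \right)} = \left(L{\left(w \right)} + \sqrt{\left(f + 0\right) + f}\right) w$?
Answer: $468 \sqrt{14} + 468 i \sqrt{3} \approx 1751.1 + 810.6 i$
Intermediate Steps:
$L{\left(N \right)} = \sqrt{-2 + N}$
$E{\left(f,w \right)} = w \left(\sqrt{-2 + w} + \sqrt{2} \sqrt{f}\right)$ ($E{\left(f,w \right)} = \left(\sqrt{-2 + w} + \sqrt{\left(f + 0\right) + f}\right) w = \left(\sqrt{-2 + w} + \sqrt{f + f}\right) w = \left(\sqrt{-2 + w} + \sqrt{2 f}\right) w = \left(\sqrt{-2 + w} + \sqrt{2} \sqrt{f}\right) w = w \left(\sqrt{-2 + w} + \sqrt{2} \sqrt{f}\right)$)
$13 \left(-36\right) E{\left(7,-1 \right)} = 13 \left(-36\right) \left(- (\sqrt{-2 - 1} + \sqrt{2} \sqrt{7})\right) = - 468 \left(- (\sqrt{-3} + \sqrt{14})\right) = - 468 \left(- (i \sqrt{3} + \sqrt{14})\right) = - 468 \left(- (\sqrt{14} + i \sqrt{3})\right) = - 468 \left(- \sqrt{14} - i \sqrt{3}\right) = 468 \sqrt{14} + 468 i \sqrt{3}$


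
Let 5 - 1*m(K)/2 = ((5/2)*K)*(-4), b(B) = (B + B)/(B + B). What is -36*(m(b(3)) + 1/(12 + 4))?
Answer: -4329/4 ≈ -1082.3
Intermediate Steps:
b(B) = 1 (b(B) = (2*B)/((2*B)) = (2*B)*(1/(2*B)) = 1)
m(K) = 10 + 20*K (m(K) = 10 - 2*(5/2)*K*(-4) = 10 - 2*(5*(½))*K*(-4) = 10 - 2*5*K/2*(-4) = 10 - (-20)*K = 10 + 20*K)
-36*(m(b(3)) + 1/(12 + 4)) = -36*((10 + 20*1) + 1/(12 + 4)) = -36*((10 + 20) + 1/16) = -36*(30 + 1/16) = -36*481/16 = -4329/4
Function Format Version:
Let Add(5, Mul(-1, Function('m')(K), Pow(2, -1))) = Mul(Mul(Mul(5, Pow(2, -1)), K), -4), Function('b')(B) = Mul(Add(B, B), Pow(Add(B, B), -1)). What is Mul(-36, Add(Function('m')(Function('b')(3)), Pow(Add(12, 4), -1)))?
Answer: Rational(-4329, 4) ≈ -1082.3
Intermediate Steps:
Function('b')(B) = 1 (Function('b')(B) = Mul(Mul(2, B), Pow(Mul(2, B), -1)) = Mul(Mul(2, B), Mul(Rational(1, 2), Pow(B, -1))) = 1)
Function('m')(K) = Add(10, Mul(20, K)) (Function('m')(K) = Add(10, Mul(-2, Mul(Mul(Mul(5, Pow(2, -1)), K), -4))) = Add(10, Mul(-2, Mul(Mul(Mul(5, Rational(1, 2)), K), -4))) = Add(10, Mul(-2, Mul(Mul(Rational(5, 2), K), -4))) = Add(10, Mul(-2, Mul(-10, K))) = Add(10, Mul(20, K)))
Mul(-36, Add(Function('m')(Function('b')(3)), Pow(Add(12, 4), -1))) = Mul(-36, Add(Add(10, Mul(20, 1)), Pow(Add(12, 4), -1))) = Mul(-36, Add(Add(10, 20), Pow(16, -1))) = Mul(-36, Add(30, Rational(1, 16))) = Mul(-36, Rational(481, 16)) = Rational(-4329, 4)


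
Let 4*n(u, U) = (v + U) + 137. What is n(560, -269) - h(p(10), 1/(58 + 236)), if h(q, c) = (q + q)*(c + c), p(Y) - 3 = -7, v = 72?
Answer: -2197/147 ≈ -14.946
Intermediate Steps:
p(Y) = -4 (p(Y) = 3 - 7 = -4)
h(q, c) = 4*c*q (h(q, c) = (2*q)*(2*c) = 4*c*q)
n(u, U) = 209/4 + U/4 (n(u, U) = ((72 + U) + 137)/4 = (209 + U)/4 = 209/4 + U/4)
n(560, -269) - h(p(10), 1/(58 + 236)) = (209/4 + (¼)*(-269)) - 4*(-4)/(58 + 236) = (209/4 - 269/4) - 4*(-4)/294 = -15 - 4*(-4)/294 = -15 - 1*(-8/147) = -15 + 8/147 = -2197/147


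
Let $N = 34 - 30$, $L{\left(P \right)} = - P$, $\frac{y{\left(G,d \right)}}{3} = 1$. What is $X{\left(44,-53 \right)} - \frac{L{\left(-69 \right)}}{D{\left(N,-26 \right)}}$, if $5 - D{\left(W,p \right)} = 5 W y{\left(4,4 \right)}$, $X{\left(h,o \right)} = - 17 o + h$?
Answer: $\frac{52044}{55} \approx 946.25$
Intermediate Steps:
$y{\left(G,d \right)} = 3$ ($y{\left(G,d \right)} = 3 \cdot 1 = 3$)
$X{\left(h,o \right)} = h - 17 o$
$N = 4$
$D{\left(W,p \right)} = 5 - 15 W$ ($D{\left(W,p \right)} = 5 - 5 W 3 = 5 - 15 W$)
$X{\left(44,-53 \right)} - \frac{L{\left(-69 \right)}}{D{\left(N,-26 \right)}} = \left(44 - -901\right) - \frac{\left(-1\right) \left(-69\right)}{5 - 60} = \left(44 + 901\right) - \frac{69}{5 - 60} = 945 - \frac{69}{-55} = 945 - 69 \left(- \frac{1}{55}\right) = 945 - - \frac{69}{55} = 945 + \frac{69}{55} = \frac{52044}{55}$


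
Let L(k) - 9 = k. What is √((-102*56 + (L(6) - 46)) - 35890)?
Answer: I*√41633 ≈ 204.04*I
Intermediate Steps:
L(k) = 9 + k
√((-102*56 + (L(6) - 46)) - 35890) = √((-102*56 + ((9 + 6) - 46)) - 35890) = √((-5712 + (15 - 46)) - 35890) = √((-5712 - 31) - 35890) = √(-5743 - 35890) = √(-41633) = I*√41633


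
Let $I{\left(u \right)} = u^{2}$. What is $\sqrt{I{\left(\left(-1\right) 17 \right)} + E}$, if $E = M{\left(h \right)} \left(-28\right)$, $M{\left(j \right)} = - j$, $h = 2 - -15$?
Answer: $3 \sqrt{85} \approx 27.659$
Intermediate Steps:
$h = 17$ ($h = 2 + 15 = 17$)
$E = 476$ ($E = \left(-1\right) 17 \left(-28\right) = \left(-17\right) \left(-28\right) = 476$)
$\sqrt{I{\left(\left(-1\right) 17 \right)} + E} = \sqrt{\left(\left(-1\right) 17\right)^{2} + 476} = \sqrt{\left(-17\right)^{2} + 476} = \sqrt{289 + 476} = \sqrt{765} = 3 \sqrt{85}$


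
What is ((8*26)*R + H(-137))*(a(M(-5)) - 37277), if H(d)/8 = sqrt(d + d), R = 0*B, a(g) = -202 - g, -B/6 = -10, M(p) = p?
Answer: -299792*I*sqrt(274) ≈ -4.9624e+6*I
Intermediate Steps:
B = 60 (B = -6*(-10) = 60)
R = 0 (R = 0*60 = 0)
H(d) = 8*sqrt(2)*sqrt(d) (H(d) = 8*sqrt(d + d) = 8*sqrt(2*d) = 8*(sqrt(2)*sqrt(d)) = 8*sqrt(2)*sqrt(d))
((8*26)*R + H(-137))*(a(M(-5)) - 37277) = ((8*26)*0 + 8*sqrt(2)*sqrt(-137))*((-202 - 1*(-5)) - 37277) = (208*0 + 8*sqrt(2)*(I*sqrt(137)))*((-202 + 5) - 37277) = (0 + 8*I*sqrt(274))*(-197 - 37277) = (8*I*sqrt(274))*(-37474) = -299792*I*sqrt(274)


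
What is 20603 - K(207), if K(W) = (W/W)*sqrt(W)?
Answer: 20603 - 3*sqrt(23) ≈ 20589.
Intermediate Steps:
K(W) = sqrt(W) (K(W) = 1*sqrt(W) = sqrt(W))
20603 - K(207) = 20603 - sqrt(207) = 20603 - 3*sqrt(23)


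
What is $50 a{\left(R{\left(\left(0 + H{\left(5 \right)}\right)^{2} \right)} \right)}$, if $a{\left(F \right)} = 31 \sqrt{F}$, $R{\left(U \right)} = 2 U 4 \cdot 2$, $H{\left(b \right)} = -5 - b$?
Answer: $62000$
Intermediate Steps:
$R{\left(U \right)} = 16 U$ ($R{\left(U \right)} = 8 U 2 = 16 U$)
$50 a{\left(R{\left(\left(0 + H{\left(5 \right)}\right)^{2} \right)} \right)} = 50 \cdot 31 \sqrt{16 \left(0 - 10\right)^{2}} = 50 \cdot 31 \sqrt{16 \left(-10\right)^{2}} = 50 \cdot 31 \sqrt{16 \cdot 100} = 50 \cdot 31 \sqrt{1600} = 50 \cdot 31 \cdot 40 = 50 \cdot 1240 = 62000$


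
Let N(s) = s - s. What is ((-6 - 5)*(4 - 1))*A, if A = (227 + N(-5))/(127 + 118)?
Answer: -7491/245 ≈ -30.576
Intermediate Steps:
N(s) = 0
A = 227/245 (A = (227 + 0)/(127 + 118) = 227/245 ≈ 0.92653)
((-6 - 5)*(4 - 1))*A = ((-6 - 5)*(4 - 1))*(227/245) = -11*3*(227/245) = -33*227/245 = -7491/245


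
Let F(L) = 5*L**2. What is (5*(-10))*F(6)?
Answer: -9000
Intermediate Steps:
(5*(-10))*F(6) = (5*(-10))*(5*6**2) = -250*36 = -50*180 = -9000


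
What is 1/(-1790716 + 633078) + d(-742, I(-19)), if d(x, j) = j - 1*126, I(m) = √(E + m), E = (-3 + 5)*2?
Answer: -145862389/1157638 + I*√15 ≈ -126.0 + 3.873*I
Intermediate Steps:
E = 4 (E = 2*2 = 4)
I(m) = √(4 + m)
d(x, j) = -126 + j (d(x, j) = j - 126 = -126 + j)
1/(-1790716 + 633078) + d(-742, I(-19)) = 1/(-1790716 + 633078) + (-126 + √(4 - 19)) = 1/(-1157638) + (-126 + √(-15)) = -1/1157638 + (-126 + I*√15) = -145862389/1157638 + I*√15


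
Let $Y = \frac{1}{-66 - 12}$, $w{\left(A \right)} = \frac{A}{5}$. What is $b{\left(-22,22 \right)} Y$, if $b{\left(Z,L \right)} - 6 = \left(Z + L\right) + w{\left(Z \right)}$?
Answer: $- \frac{4}{195} \approx -0.020513$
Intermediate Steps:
$w{\left(A \right)} = \frac{A}{5}$ ($w{\left(A \right)} = A \frac{1}{5} = \frac{A}{5}$)
$b{\left(Z,L \right)} = 6 + L + \frac{6 Z}{5}$ ($b{\left(Z,L \right)} = 6 + \left(\left(Z + L\right) + \frac{Z}{5}\right) = 6 + \left(\left(L + Z\right) + \frac{Z}{5}\right) = 6 + \left(L + \frac{6 Z}{5}\right) = 6 + L + \frac{6 Z}{5}$)
$Y = - \frac{1}{78}$ ($Y = \frac{1}{-78} = - \frac{1}{78} \approx -0.012821$)
$b{\left(-22,22 \right)} Y = \left(6 + 22 + \frac{6}{5} \left(-22\right)\right) \left(- \frac{1}{78}\right) = \left(6 + 22 - \frac{132}{5}\right) \left(- \frac{1}{78}\right) = \frac{8}{5} \left(- \frac{1}{78}\right) = - \frac{4}{195}$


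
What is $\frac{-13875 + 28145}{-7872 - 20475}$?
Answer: $- \frac{14270}{28347} \approx -0.5034$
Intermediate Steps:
$\frac{-13875 + 28145}{-7872 - 20475} = \frac{14270}{-28347} = 14270 \left(- \frac{1}{28347}\right) = - \frac{14270}{28347}$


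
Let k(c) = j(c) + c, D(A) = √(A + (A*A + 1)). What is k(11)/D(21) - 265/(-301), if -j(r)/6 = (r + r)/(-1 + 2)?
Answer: 265/301 - 121*√463/463 ≈ -4.7430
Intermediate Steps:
j(r) = -12*r (j(r) = -6*(r + r)/(-1 + 2) = -6*2*r/1 = -6*2*r = -12*r)
D(A) = √(1 + A + A²) (D(A) = √(A + (A² + 1)) = √(A + (1 + A²)) = √(1 + A + A²))
k(c) = -11*c (k(c) = -12*c + c = -11*c)
k(11)/D(21) - 265/(-301) = (-11*11)/(√(1 + 21 + 21²)) - 265/(-301) = -121/√(1 + 21 + 441) - 265*(-1/301) = -121*√463/463 + 265/301 = 265/301 - 121*√463/463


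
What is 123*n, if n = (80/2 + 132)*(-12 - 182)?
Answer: -4104264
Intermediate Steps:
n = -33368 (n = (80*(½) + 132)*(-194) = (40 + 132)*(-194) = 172*(-194) = -33368)
123*n = 123*(-33368) = -4104264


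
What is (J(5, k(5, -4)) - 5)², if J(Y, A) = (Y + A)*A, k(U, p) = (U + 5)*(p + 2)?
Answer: 87025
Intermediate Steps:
k(U, p) = (2 + p)*(5 + U) (k(U, p) = (5 + U)*(2 + p) = (2 + p)*(5 + U))
J(Y, A) = A*(A + Y) (J(Y, A) = (A + Y)*A = A*(A + Y))
(J(5, k(5, -4)) - 5)² = ((10 + 2*5 + 5*(-4) + 5*(-4))*((10 + 2*5 + 5*(-4) + 5*(-4)) + 5) - 5)² = ((10 + 10 - 20 - 20)*((10 + 10 - 20 - 20) + 5) - 5)² = (-20*(-20 + 5) - 5)² = (-20*(-15) - 5)² = (300 - 5)² = 295² = 87025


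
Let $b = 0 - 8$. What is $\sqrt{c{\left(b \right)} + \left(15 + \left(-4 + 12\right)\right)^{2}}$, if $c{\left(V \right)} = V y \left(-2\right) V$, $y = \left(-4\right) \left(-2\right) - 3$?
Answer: $i \sqrt{111} \approx 10.536 i$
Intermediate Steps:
$y = 5$ ($y = 8 - 3 = 5$)
$b = -8$ ($b = 0 - 8 = -8$)
$c{\left(V \right)} = - 10 V^{2}$ ($c{\left(V \right)} = V 5 \left(-2\right) V = 5 V \left(-2\right) V = - 10 V V = - 10 V^{2}$)
$\sqrt{c{\left(b \right)} + \left(15 + \left(-4 + 12\right)\right)^{2}} = \sqrt{- 10 \left(-8\right)^{2} + \left(15 + \left(-4 + 12\right)\right)^{2}} = \sqrt{\left(-10\right) 64 + \left(15 + 8\right)^{2}} = \sqrt{-640 + 23^{2}} = \sqrt{-640 + 529} = \sqrt{-111} = i \sqrt{111}$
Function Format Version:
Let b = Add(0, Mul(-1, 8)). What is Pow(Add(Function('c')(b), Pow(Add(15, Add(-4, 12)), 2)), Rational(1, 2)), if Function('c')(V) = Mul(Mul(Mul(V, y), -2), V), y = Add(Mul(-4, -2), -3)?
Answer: Mul(I, Pow(111, Rational(1, 2))) ≈ Mul(10.536, I)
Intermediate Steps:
y = 5 (y = Add(8, -3) = 5)
b = -8 (b = Add(0, -8) = -8)
Function('c')(V) = Mul(-10, Pow(V, 2)) (Function('c')(V) = Mul(Mul(Mul(V, 5), -2), V) = Mul(Mul(Mul(5, V), -2), V) = Mul(Mul(-10, V), V) = Mul(-10, Pow(V, 2)))
Pow(Add(Function('c')(b), Pow(Add(15, Add(-4, 12)), 2)), Rational(1, 2)) = Pow(Add(Mul(-10, Pow(-8, 2)), Pow(Add(15, Add(-4, 12)), 2)), Rational(1, 2)) = Pow(Add(Mul(-10, 64), Pow(Add(15, 8), 2)), Rational(1, 2)) = Pow(Add(-640, Pow(23, 2)), Rational(1, 2)) = Pow(Add(-640, 529), Rational(1, 2)) = Pow(-111, Rational(1, 2)) = Mul(I, Pow(111, Rational(1, 2)))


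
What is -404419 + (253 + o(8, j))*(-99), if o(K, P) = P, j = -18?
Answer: -427684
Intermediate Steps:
-404419 + (253 + o(8, j))*(-99) = -404419 + (253 - 18)*(-99) = -404419 + 235*(-99) = -404419 - 23265 = -427684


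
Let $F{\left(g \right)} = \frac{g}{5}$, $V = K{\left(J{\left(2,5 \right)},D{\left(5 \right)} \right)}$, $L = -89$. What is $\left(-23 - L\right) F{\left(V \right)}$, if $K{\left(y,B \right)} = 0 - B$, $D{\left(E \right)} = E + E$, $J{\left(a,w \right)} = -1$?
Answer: $-132$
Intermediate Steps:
$D{\left(E \right)} = 2 E$
$K{\left(y,B \right)} = - B$
$V = -10$ ($V = - 2 \cdot 5 = \left(-1\right) 10 = -10$)
$F{\left(g \right)} = \frac{g}{5}$ ($F{\left(g \right)} = g \frac{1}{5} = \frac{g}{5}$)
$\left(-23 - L\right) F{\left(V \right)} = \left(-23 - -89\right) \frac{1}{5} \left(-10\right) = \left(-23 + 89\right) \left(-2\right) = 66 \left(-2\right) = -132$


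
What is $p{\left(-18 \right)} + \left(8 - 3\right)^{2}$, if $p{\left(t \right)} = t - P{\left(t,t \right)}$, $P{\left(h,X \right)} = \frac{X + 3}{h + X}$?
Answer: $\frac{79}{12} \approx 6.5833$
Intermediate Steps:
$P{\left(h,X \right)} = \frac{3 + X}{X + h}$
$p{\left(t \right)} = t - \frac{3 + t}{2 t}$ ($p{\left(t \right)} = t - \frac{3 + t}{t + t} = t - \frac{3 + t}{2 t}$)
$p{\left(-18 \right)} + \left(8 - 3\right)^{2} = \left(- \frac{1}{2} - 18 - \frac{3}{2 \left(-18\right)}\right) + \left(8 - 3\right)^{2} = \left(- \frac{1}{2} - 18 - - \frac{1}{12}\right) + 5^{2} = \left(- \frac{1}{2} - 18 + \frac{1}{12}\right) + 25 = - \frac{221}{12} + 25 = \frac{79}{12}$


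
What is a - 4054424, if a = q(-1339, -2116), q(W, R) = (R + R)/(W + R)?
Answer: -14008030688/3455 ≈ -4.0544e+6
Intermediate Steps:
q(W, R) = 2*R/(R + W) (q(W, R) = (2*R)/(R + W) = 2*R/(R + W))
a = 4232/3455 (a = 2*(-2116)/(-2116 - 1339) = 2*(-2116)/(-3455) = 2*(-2116)*(-1/3455) = 4232/3455 ≈ 1.2249)
a - 4054424 = 4232/3455 - 4054424 = -14008030688/3455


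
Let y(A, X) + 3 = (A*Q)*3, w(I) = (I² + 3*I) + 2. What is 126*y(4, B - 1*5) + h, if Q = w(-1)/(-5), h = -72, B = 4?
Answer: -450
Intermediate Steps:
w(I) = 2 + I² + 3*I
Q = 0 (Q = (2 + (-1)² + 3*(-1))/(-5) = (2 + 1 - 3)*(-⅕) = 0*(-⅕) = 0)
y(A, X) = -3 (y(A, X) = -3 + (A*0)*3 = -3 + 0*3 = -3 + 0 = -3)
126*y(4, B - 1*5) + h = 126*(-3) - 72 = -378 - 72 = -450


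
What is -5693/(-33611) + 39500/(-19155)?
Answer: -243717017/128763741 ≈ -1.8927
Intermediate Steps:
-5693/(-33611) + 39500/(-19155) = -5693*(-1/33611) + 39500*(-1/19155) = 5693/33611 - 7900/3831 = -243717017/128763741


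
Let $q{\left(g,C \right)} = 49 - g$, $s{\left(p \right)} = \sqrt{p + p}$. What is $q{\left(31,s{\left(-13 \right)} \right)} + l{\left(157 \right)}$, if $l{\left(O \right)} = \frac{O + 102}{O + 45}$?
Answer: $\frac{3895}{202} \approx 19.282$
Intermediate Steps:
$l{\left(O \right)} = \frac{102 + O}{45 + O}$
$s{\left(p \right)} = \sqrt{2} \sqrt{p}$ ($s{\left(p \right)} = \sqrt{2 p} = \sqrt{2} \sqrt{p}$)
$q{\left(31,s{\left(-13 \right)} \right)} + l{\left(157 \right)} = \left(49 - 31\right) + \frac{102 + 157}{45 + 157} = \left(49 - 31\right) + \frac{1}{202} \cdot 259 = 18 + \frac{1}{202} \cdot 259 = 18 + \frac{259}{202} = \frac{3895}{202}$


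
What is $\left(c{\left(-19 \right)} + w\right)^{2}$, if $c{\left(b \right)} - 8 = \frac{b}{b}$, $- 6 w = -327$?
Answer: $\frac{16129}{4} \approx 4032.3$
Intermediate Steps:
$w = \frac{109}{2}$ ($w = \left(- \frac{1}{6}\right) \left(-327\right) = \frac{109}{2} \approx 54.5$)
$c{\left(b \right)} = 9$ ($c{\left(b \right)} = 8 + \frac{b}{b} = 8 + 1 = 9$)
$\left(c{\left(-19 \right)} + w\right)^{2} = \left(9 + \frac{109}{2}\right)^{2} = \left(\frac{127}{2}\right)^{2} = \frac{16129}{4}$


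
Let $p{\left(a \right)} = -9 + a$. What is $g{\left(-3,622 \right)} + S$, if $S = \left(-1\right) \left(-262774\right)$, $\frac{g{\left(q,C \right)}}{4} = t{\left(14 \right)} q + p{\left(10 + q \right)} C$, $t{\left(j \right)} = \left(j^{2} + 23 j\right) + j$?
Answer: $251414$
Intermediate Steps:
$t{\left(j \right)} = j^{2} + 24 j$
$g{\left(q,C \right)} = 2128 q + 4 C \left(1 + q\right)$ ($g{\left(q,C \right)} = 4 \left(14 \left(24 + 14\right) q + \left(-9 + \left(10 + q\right)\right) C\right) = 4 \left(14 \cdot 38 q + \left(1 + q\right) C\right) = 4 \left(532 q + C \left(1 + q\right)\right) = 2128 q + 4 C \left(1 + q\right)$)
$S = 262774$
$g{\left(-3,622 \right)} + S = \left(2128 \left(-3\right) + 4 \cdot 622 \left(1 - 3\right)\right) + 262774 = \left(-6384 + 4 \cdot 622 \left(-2\right)\right) + 262774 = \left(-6384 - 4976\right) + 262774 = -11360 + 262774 = 251414$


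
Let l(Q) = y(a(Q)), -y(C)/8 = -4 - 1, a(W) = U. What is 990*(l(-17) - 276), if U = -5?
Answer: -233640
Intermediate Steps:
a(W) = -5
y(C) = 40 (y(C) = -8*(-4 - 1) = -8*(-5) = 40)
l(Q) = 40
990*(l(-17) - 276) = 990*(40 - 276) = 990*(-236) = -233640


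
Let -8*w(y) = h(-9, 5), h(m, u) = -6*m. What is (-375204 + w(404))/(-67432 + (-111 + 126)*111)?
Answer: 1500843/263068 ≈ 5.7052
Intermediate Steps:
w(y) = -27/4 (w(y) = -(-3)*(-9)/4 = -⅛*54 = -27/4)
(-375204 + w(404))/(-67432 + (-111 + 126)*111) = (-375204 - 27/4)/(-67432 + (-111 + 126)*111) = -1500843/(4*(-67432 + 15*111)) = -1500843/(4*(-67432 + 1665)) = -1500843/4/(-65767) = -1500843/4*(-1/65767) = 1500843/263068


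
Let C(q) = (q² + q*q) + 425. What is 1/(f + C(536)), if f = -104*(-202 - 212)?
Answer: 1/618073 ≈ 1.6179e-6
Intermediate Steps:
f = 43056 (f = -104*(-414) = 43056)
C(q) = 425 + 2*q² (C(q) = (q² + q²) + 425 = 2*q² + 425 = 425 + 2*q²)
1/(f + C(536)) = 1/(43056 + (425 + 2*536²)) = 1/(43056 + (425 + 2*287296)) = 1/(43056 + (425 + 574592)) = 1/(43056 + 575017) = 1/618073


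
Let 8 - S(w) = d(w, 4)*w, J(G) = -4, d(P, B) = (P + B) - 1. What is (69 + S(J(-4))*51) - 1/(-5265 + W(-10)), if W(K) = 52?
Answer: 1423150/5213 ≈ 273.00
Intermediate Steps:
d(P, B) = -1 + B + P (d(P, B) = (B + P) - 1 = -1 + B + P)
S(w) = 8 - w*(3 + w) (S(w) = 8 - (-1 + 4 + w)*w = 8 - (3 + w)*w = 8 - w*(3 + w))
(69 + S(J(-4))*51) - 1/(-5265 + W(-10)) = (69 + (8 - 1*(-4)*(3 - 4))*51) - 1/(-5265 + 52) = (69 + (8 - 1*(-4)*(-1))*51) - 1/(-5213) = (69 + (8 - 4)*51) - 1*(-1/5213) = (69 + 4*51) + 1/5213 = (69 + 204) + 1/5213 = 273 + 1/5213 = 1423150/5213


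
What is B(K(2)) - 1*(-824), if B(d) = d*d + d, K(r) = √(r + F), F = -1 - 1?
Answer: 824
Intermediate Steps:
F = -2
K(r) = √(-2 + r) (K(r) = √(r - 2) = √(-2 + r))
B(d) = d + d² (B(d) = d² + d = d + d²)
B(K(2)) - 1*(-824) = √(-2 + 2)*(1 + √(-2 + 2)) - 1*(-824) = √0*(1 + √0) + 824 = 0*(1 + 0) + 824 = 0*1 + 824 = 0 + 824 = 824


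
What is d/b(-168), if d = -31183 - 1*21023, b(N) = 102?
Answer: -8701/17 ≈ -511.82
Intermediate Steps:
d = -52206 (d = -31183 - 21023 = -52206)
d/b(-168) = -52206/102 = -52206*1/102 = -8701/17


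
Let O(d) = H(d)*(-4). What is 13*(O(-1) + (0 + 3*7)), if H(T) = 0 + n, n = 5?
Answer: 13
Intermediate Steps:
H(T) = 5 (H(T) = 0 + 5 = 5)
O(d) = -20 (O(d) = 5*(-4) = -20)
13*(O(-1) + (0 + 3*7)) = 13*(-20 + (0 + 3*7)) = 13*(-20 + (0 + 21)) = 13*(-20 + 21) = 13*1 = 13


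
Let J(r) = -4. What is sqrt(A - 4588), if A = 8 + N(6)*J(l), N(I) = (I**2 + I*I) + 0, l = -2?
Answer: 2*I*sqrt(1217) ≈ 69.771*I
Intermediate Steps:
N(I) = 2*I**2 (N(I) = (I**2 + I**2) + 0 = 2*I**2 + 0 = 2*I**2)
A = -280 (A = 8 + (2*6**2)*(-4) = 8 + (2*36)*(-4) = 8 + 72*(-4) = 8 - 288 = -280)
sqrt(A - 4588) = sqrt(-280 - 4588) = sqrt(-4868) = 2*I*sqrt(1217)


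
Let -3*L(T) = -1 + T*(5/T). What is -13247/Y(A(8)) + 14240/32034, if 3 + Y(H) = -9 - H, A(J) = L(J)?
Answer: 636759437/512544 ≈ 1242.4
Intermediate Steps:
L(T) = -4/3 (L(T) = -(-1 + T*(5/T))/3 = -(-1 + 5)/3 = -⅓*4 = -4/3)
A(J) = -4/3
Y(H) = -12 - H (Y(H) = -3 + (-9 - H) = -12 - H)
-13247/Y(A(8)) + 14240/32034 = -13247/(-12 - 1*(-4/3)) + 14240/32034 = -13247/(-12 + 4/3) + 14240*(1/32034) = -13247/(-32/3) + 7120/16017 = -13247*(-3/32) + 7120/16017 = 39741/32 + 7120/16017 = 636759437/512544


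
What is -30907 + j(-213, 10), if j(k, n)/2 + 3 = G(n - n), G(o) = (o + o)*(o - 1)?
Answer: -30913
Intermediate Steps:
G(o) = 2*o*(-1 + o) (G(o) = (2*o)*(-1 + o) = 2*o*(-1 + o))
j(k, n) = -6 (j(k, n) = -6 + 2*(2*(n - n)*(-1 + (n - n))) = -6 + 2*(2*0*(-1 + 0)) = -6 + 2*(2*0*(-1)) = -6 + 2*0 = -6 + 0 = -6)
-30907 + j(-213, 10) = -30907 - 6 = -30913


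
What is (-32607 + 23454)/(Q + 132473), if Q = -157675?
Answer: 9153/25202 ≈ 0.36319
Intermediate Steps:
(-32607 + 23454)/(Q + 132473) = (-32607 + 23454)/(-157675 + 132473) = -9153/(-25202) = -9153*(-1/25202) = 9153/25202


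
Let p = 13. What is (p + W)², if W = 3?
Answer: 256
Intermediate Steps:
(p + W)² = (13 + 3)² = 16² = 256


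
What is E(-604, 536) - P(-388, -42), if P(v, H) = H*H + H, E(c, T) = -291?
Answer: -2013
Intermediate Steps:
P(v, H) = H + H² (P(v, H) = H² + H = H + H²)
E(-604, 536) - P(-388, -42) = -291 - (-42)*(1 - 42) = -291 - (-42)*(-41) = -291 - 1*1722 = -291 - 1722 = -2013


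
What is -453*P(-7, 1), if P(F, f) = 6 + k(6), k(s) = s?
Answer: -5436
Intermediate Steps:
P(F, f) = 12 (P(F, f) = 6 + 6 = 12)
-453*P(-7, 1) = -453*12 = -5436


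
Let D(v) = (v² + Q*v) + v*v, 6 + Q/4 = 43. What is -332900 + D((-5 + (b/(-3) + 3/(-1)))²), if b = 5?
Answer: -24430126/81 ≈ -3.0161e+5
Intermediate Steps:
Q = 148 (Q = -24 + 4*43 = -24 + 172 = 148)
D(v) = 2*v² + 148*v (D(v) = (v² + 148*v) + v*v = (v² + 148*v) + v² = 2*v² + 148*v)
-332900 + D((-5 + (b/(-3) + 3/(-1)))²) = -332900 + 2*(-5 + (5/(-3) + 3/(-1)))²*(74 + (-5 + (5/(-3) + 3/(-1)))²) = -332900 + 2*(-5 + (5*(-⅓) + 3*(-1)))²*(74 + (-5 + (5*(-⅓) + 3*(-1)))²) = -332900 + 2*(-5 + (-5/3 - 3))²*(74 + (-5 + (-5/3 - 3))²) = -332900 + 2*(-5 - 14/3)²*(74 + (-5 - 14/3)²) = -332900 + 2*(-29/3)²*(74 + (-29/3)²) = -332900 + 2*(841/9)*(74 + 841/9) = -332900 + 2*(841/9)*(1507/9) = -332900 + 2534774/81 = -24430126/81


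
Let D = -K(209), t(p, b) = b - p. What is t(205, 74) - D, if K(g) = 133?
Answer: 2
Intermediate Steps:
D = -133 (D = -1*133 = -133)
t(205, 74) - D = (74 - 1*205) - 1*(-133) = (74 - 205) + 133 = -131 + 133 = 2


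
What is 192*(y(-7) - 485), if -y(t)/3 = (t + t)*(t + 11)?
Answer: -60864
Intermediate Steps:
y(t) = -6*t*(11 + t) (y(t) = -3*(t + t)*(t + 11) = -3*2*t*(11 + t) = -6*t*(11 + t))
192*(y(-7) - 485) = 192*(-6*(-7)*(11 - 7) - 485) = 192*(-6*(-7)*4 - 485) = 192*(168 - 485) = 192*(-317) = -60864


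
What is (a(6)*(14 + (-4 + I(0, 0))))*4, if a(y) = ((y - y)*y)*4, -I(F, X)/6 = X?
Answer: 0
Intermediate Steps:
I(F, X) = -6*X
a(y) = 0 (a(y) = (0*y)*4 = 0*4 = 0)
(a(6)*(14 + (-4 + I(0, 0))))*4 = (0*(14 + (-4 - 6*0)))*4 = (0*(14 + (-4 + 0)))*4 = (0*(14 - 4))*4 = (0*10)*4 = 0*4 = 0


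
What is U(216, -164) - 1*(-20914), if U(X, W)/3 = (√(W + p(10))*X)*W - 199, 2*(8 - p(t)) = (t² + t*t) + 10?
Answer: 20317 - 318816*I*√29 ≈ 20317.0 - 1.7169e+6*I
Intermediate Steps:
p(t) = 3 - t² (p(t) = 8 - ((t² + t*t) + 10)/2 = 8 - ((t² + t²) + 10)/2 = 8 - (2*t² + 10)/2 = 8 - (10 + 2*t²)/2 = 8 + (-5 - t²) = 3 - t²)
U(X, W) = -597 + 3*W*X*√(-97 + W) (U(X, W) = 3*((√(W + (3 - 1*10²))*X)*W - 199) = 3*((√(W + (3 - 1*100))*X)*W - 199) = 3*((√(W + (3 - 100))*X)*W - 199) = 3*((√(W - 97)*X)*W - 199) = 3*((√(-97 + W)*X)*W - 199) = 3*((X*√(-97 + W))*W - 199) = 3*(W*X*√(-97 + W) - 199) = 3*(-199 + W*X*√(-97 + W)) = -597 + 3*W*X*√(-97 + W))
U(216, -164) - 1*(-20914) = (-597 + 3*(-164)*216*√(-97 - 164)) - 1*(-20914) = (-597 + 3*(-164)*216*√(-261)) + 20914 = (-597 + 3*(-164)*216*(3*I*√29)) + 20914 = (-597 - 318816*I*√29) + 20914 = 20317 - 318816*I*√29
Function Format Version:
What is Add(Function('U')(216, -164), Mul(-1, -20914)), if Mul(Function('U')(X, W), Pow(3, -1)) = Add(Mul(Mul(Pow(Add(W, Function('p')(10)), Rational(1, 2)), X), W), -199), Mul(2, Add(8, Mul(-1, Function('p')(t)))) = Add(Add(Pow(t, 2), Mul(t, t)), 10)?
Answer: Add(20317, Mul(-318816, I, Pow(29, Rational(1, 2)))) ≈ Add(20317., Mul(-1.7169e+6, I))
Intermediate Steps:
Function('p')(t) = Add(3, Mul(-1, Pow(t, 2))) (Function('p')(t) = Add(8, Mul(Rational(-1, 2), Add(Add(Pow(t, 2), Mul(t, t)), 10))) = Add(8, Mul(Rational(-1, 2), Add(Add(Pow(t, 2), Pow(t, 2)), 10))) = Add(8, Mul(Rational(-1, 2), Add(Mul(2, Pow(t, 2)), 10))) = Add(8, Mul(Rational(-1, 2), Add(10, Mul(2, Pow(t, 2))))) = Add(8, Add(-5, Mul(-1, Pow(t, 2)))) = Add(3, Mul(-1, Pow(t, 2))))
Function('U')(X, W) = Add(-597, Mul(3, W, X, Pow(Add(-97, W), Rational(1, 2)))) (Function('U')(X, W) = Mul(3, Add(Mul(Mul(Pow(Add(W, Add(3, Mul(-1, Pow(10, 2)))), Rational(1, 2)), X), W), -199)) = Mul(3, Add(Mul(Mul(Pow(Add(W, Add(3, Mul(-1, 100))), Rational(1, 2)), X), W), -199)) = Mul(3, Add(Mul(Mul(Pow(Add(W, Add(3, -100)), Rational(1, 2)), X), W), -199)) = Mul(3, Add(Mul(Mul(Pow(Add(W, -97), Rational(1, 2)), X), W), -199)) = Mul(3, Add(Mul(Mul(Pow(Add(-97, W), Rational(1, 2)), X), W), -199)) = Mul(3, Add(Mul(Mul(X, Pow(Add(-97, W), Rational(1, 2))), W), -199)) = Mul(3, Add(Mul(W, X, Pow(Add(-97, W), Rational(1, 2))), -199)) = Mul(3, Add(-199, Mul(W, X, Pow(Add(-97, W), Rational(1, 2))))) = Add(-597, Mul(3, W, X, Pow(Add(-97, W), Rational(1, 2)))))
Add(Function('U')(216, -164), Mul(-1, -20914)) = Add(Add(-597, Mul(3, -164, 216, Pow(Add(-97, -164), Rational(1, 2)))), Mul(-1, -20914)) = Add(Add(-597, Mul(3, -164, 216, Pow(-261, Rational(1, 2)))), 20914) = Add(Add(-597, Mul(3, -164, 216, Mul(3, I, Pow(29, Rational(1, 2))))), 20914) = Add(Add(-597, Mul(-318816, I, Pow(29, Rational(1, 2)))), 20914) = Add(20317, Mul(-318816, I, Pow(29, Rational(1, 2))))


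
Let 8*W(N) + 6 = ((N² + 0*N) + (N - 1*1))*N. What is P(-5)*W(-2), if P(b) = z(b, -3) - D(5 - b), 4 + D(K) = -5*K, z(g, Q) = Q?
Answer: -51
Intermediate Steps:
D(K) = -4 - 5*K
P(b) = 26 - 5*b (P(b) = -3 - (-4 - 5*(5 - b)) = -3 - (-4 + (-25 + 5*b)) = -3 - (-29 + 5*b) = -3 + (29 - 5*b) = 26 - 5*b)
W(N) = -¾ + N*(-1 + N + N²)/8 (W(N) = -¾ + (((N² + 0*N) + (N - 1*1))*N)/8 = -¾ + (((N² + 0) + (N - 1))*N)/8 = -¾ + ((N² + (-1 + N))*N)/8 = -¾ + ((-1 + N + N²)*N)/8 = -¾ + (N*(-1 + N + N²))/8 = -¾ + N*(-1 + N + N²)/8)
P(-5)*W(-2) = (26 - 5*(-5))*(-¾ - ⅛*(-2) + (⅛)*(-2)² + (⅛)*(-2)³) = (26 + 25)*(-¾ + ¼ + (⅛)*4 + (⅛)*(-8)) = 51*(-¾ + ¼ + ½ - 1) = 51*(-1) = -51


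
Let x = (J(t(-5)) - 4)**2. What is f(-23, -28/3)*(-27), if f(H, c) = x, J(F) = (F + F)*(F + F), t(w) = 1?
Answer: 0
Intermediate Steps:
J(F) = 4*F**2 (J(F) = (2*F)*(2*F) = 4*F**2)
x = 0 (x = (4*1**2 - 4)**2 = (4*1 - 4)**2 = (4 - 4)**2 = 0**2 = 0)
f(H, c) = 0
f(-23, -28/3)*(-27) = 0*(-27) = 0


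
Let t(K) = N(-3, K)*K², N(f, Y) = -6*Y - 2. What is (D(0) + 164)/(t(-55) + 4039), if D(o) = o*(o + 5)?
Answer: 164/996239 ≈ 0.00016462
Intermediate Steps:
N(f, Y) = -2 - 6*Y
t(K) = K²*(-2 - 6*K) (t(K) = (-2 - 6*K)*K² = K²*(-2 - 6*K))
D(o) = o*(5 + o)
(D(0) + 164)/(t(-55) + 4039) = (0*(5 + 0) + 164)/((-55)²*(-2 - 6*(-55)) + 4039) = (0*5 + 164)/(3025*(-2 + 330) + 4039) = (0 + 164)/(3025*328 + 4039) = 164/(992200 + 4039) = 164/996239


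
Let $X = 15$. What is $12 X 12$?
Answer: $2160$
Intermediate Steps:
$12 X 12 = 12 \cdot 15 \cdot 12 = 180 \cdot 12 = 2160$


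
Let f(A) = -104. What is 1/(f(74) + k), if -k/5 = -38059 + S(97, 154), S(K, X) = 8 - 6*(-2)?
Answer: 1/190091 ≈ 5.2606e-6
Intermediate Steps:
S(K, X) = 20 (S(K, X) = 8 + 12 = 20)
k = 190195 (k = -5*(-38059 + 20) = -5*(-38039) = 190195)
1/(f(74) + k) = 1/(-104 + 190195) = 1/190091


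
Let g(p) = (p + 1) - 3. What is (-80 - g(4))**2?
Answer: 6724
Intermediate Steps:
g(p) = -2 + p (g(p) = (1 + p) - 3 = -2 + p)
(-80 - g(4))**2 = (-80 - (-2 + 4))**2 = (-80 - 1*2)**2 = (-80 - 2)**2 = (-82)**2 = 6724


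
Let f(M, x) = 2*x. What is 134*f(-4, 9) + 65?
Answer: 2477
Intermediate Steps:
134*f(-4, 9) + 65 = 134*(2*9) + 65 = 134*18 + 65 = 2412 + 65 = 2477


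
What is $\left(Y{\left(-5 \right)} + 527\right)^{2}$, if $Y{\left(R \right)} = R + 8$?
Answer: $280900$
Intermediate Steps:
$Y{\left(R \right)} = 8 + R$
$\left(Y{\left(-5 \right)} + 527\right)^{2} = \left(\left(8 - 5\right) + 527\right)^{2} = \left(3 + 527\right)^{2} = 530^{2} = 280900$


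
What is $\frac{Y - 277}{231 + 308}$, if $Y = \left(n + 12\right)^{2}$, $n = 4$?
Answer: $- \frac{3}{77} \approx -0.038961$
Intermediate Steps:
$Y = 256$ ($Y = \left(4 + 12\right)^{2} = 16^{2} = 256$)
$\frac{Y - 277}{231 + 308} = \frac{256 - 277}{231 + 308} = \frac{256 - 277}{539} = \left(256 - 277\right) \frac{1}{539} = \left(-21\right) \frac{1}{539} = - \frac{3}{77}$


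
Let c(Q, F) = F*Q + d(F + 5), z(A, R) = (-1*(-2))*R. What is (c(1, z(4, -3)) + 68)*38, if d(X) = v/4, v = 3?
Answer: 4769/2 ≈ 2384.5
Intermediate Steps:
z(A, R) = 2*R
d(X) = ¾ (d(X) = 3/4 = 3*(¼) = ¾)
c(Q, F) = ¾ + F*Q (c(Q, F) = F*Q + ¾ = ¾ + F*Q)
(c(1, z(4, -3)) + 68)*38 = ((¾ + (2*(-3))*1) + 68)*38 = ((¾ - 6*1) + 68)*38 = ((¾ - 6) + 68)*38 = (-21/4 + 68)*38 = (251/4)*38 = 4769/2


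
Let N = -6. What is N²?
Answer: 36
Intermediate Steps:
N² = (-6)² = 36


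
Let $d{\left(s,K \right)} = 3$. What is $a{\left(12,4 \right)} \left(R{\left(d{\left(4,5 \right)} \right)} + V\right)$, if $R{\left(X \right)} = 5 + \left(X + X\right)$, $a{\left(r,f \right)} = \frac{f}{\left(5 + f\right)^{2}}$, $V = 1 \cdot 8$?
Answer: $\frac{76}{81} \approx 0.93827$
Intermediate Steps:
$V = 8$
$a{\left(r,f \right)} = \frac{f}{\left(5 + f\right)^{2}}$
$R{\left(X \right)} = 5 + 2 X$
$a{\left(12,4 \right)} \left(R{\left(d{\left(4,5 \right)} \right)} + V\right) = \frac{4}{\left(5 + 4\right)^{2}} \left(\left(5 + 2 \cdot 3\right) + 8\right) = \frac{4}{81} \left(\left(5 + 6\right) + 8\right) = 4 \cdot \frac{1}{81} \left(11 + 8\right) = \frac{4}{81} \cdot 19 = \frac{76}{81}$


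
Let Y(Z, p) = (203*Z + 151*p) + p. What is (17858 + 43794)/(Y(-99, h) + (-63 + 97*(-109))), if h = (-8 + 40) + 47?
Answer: -61652/18725 ≈ -3.2925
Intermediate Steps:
h = 79 (h = 32 + 47 = 79)
Y(Z, p) = 152*p + 203*Z (Y(Z, p) = (151*p + 203*Z) + p = 152*p + 203*Z)
(17858 + 43794)/(Y(-99, h) + (-63 + 97*(-109))) = (17858 + 43794)/((152*79 + 203*(-99)) + (-63 + 97*(-109))) = 61652/((12008 - 20097) + (-63 - 10573)) = 61652/(-8089 - 10636) = 61652/(-18725) = 61652*(-1/18725) = -61652/18725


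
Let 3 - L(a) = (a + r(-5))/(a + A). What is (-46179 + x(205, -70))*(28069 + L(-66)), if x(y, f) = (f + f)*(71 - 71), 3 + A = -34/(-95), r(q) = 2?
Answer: -8453132078328/6521 ≈ -1.2963e+9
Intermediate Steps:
A = -251/95 (A = -3 - 34/(-95) = -3 - 34*(-1/95) = -3 + 34/95 = -251/95 ≈ -2.6421)
x(y, f) = 0 (x(y, f) = (2*f)*0 = 0)
L(a) = 3 - (2 + a)/(-251/95 + a) (L(a) = 3 - (a + 2)/(a - 251/95) = 3 - (2 + a)/(-251/95 + a))
(-46179 + x(205, -70))*(28069 + L(-66)) = (-46179 + 0)*(28069 + (-943 + 190*(-66))/(-251 + 95*(-66))) = -46179*(28069 + (-943 - 12540)/(-251 - 6270)) = -46179*(28069 - 13483/(-6521)) = -46179*(28069 - 1/6521*(-13483)) = -46179*(28069 + 13483/6521) = -46179*183051432/6521 = -8453132078328/6521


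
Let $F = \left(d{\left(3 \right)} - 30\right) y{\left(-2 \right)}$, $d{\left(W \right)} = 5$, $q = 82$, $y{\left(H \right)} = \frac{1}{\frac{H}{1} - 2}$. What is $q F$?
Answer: $\frac{1025}{2} \approx 512.5$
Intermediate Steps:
$y{\left(H \right)} = \frac{1}{-2 + H}$ ($y{\left(H \right)} = \frac{1}{H 1 - 2} = \frac{1}{H - 2} = \frac{1}{-2 + H}$)
$F = \frac{25}{4}$ ($F = \frac{5 - 30}{-2 - 2} = \frac{5 - 30}{-4} = \left(-25\right) \left(- \frac{1}{4}\right) = \frac{25}{4} \approx 6.25$)
$q F = 82 \cdot \frac{25}{4} = \frac{1025}{2}$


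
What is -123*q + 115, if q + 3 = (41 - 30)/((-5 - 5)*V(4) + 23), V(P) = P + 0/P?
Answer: 9581/17 ≈ 563.59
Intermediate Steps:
V(P) = P (V(P) = P + 0 = P)
q = -62/17 (q = -3 + (41 - 30)/((-5 - 5)*4 + 23) = -3 + 11/(-10*4 + 23) = -3 + 11/(-40 + 23) = -3 + 11/(-17) = -3 + 11*(-1/17) = -3 - 11/17 = -62/17 ≈ -3.6471)
-123*q + 115 = -123*(-62/17) + 115 = 7626/17 + 115 = 9581/17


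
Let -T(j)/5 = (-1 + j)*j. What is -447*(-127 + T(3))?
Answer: 70179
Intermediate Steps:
T(j) = -5*j*(-1 + j) (T(j) = -5*(-1 + j)*j = -5*j*(-1 + j))
-447*(-127 + T(3)) = -447*(-127 + 5*3*(1 - 1*3)) = -447*(-127 + 5*3*(1 - 3)) = -447*(-127 + 5*3*(-2)) = -447*(-127 - 30) = -447*(-157) = 70179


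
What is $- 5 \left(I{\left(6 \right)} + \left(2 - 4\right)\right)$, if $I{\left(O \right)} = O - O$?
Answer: $10$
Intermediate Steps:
$I{\left(O \right)} = 0$
$- 5 \left(I{\left(6 \right)} + \left(2 - 4\right)\right) = - 5 \left(0 + \left(2 - 4\right)\right) = - 5 \left(0 - 2\right) = \left(-5\right) \left(-2\right) = 10$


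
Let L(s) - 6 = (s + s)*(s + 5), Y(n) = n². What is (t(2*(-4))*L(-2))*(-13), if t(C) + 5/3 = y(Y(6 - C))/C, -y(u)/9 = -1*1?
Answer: -871/4 ≈ -217.75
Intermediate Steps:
y(u) = 9 (y(u) = -(-9) = -9*(-1) = 9)
L(s) = 6 + 2*s*(5 + s) (L(s) = 6 + (s + s)*(s + 5) = 6 + (2*s)*(5 + s) = 6 + 2*s*(5 + s))
t(C) = -5/3 + 9/C
(t(2*(-4))*L(-2))*(-13) = ((-5/3 + 9/((2*(-4))))*(6 + 2*(-2)² + 10*(-2)))*(-13) = ((-5/3 + 9/(-8))*(6 + 2*4 - 20))*(-13) = ((-5/3 + 9*(-⅛))*(6 + 8 - 20))*(-13) = ((-5/3 - 9/8)*(-6))*(-13) = -67/24*(-6)*(-13) = (67/4)*(-13) = -871/4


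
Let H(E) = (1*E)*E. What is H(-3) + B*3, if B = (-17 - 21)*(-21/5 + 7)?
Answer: -1551/5 ≈ -310.20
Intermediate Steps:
H(E) = E² (H(E) = E*E = E²)
B = -532/5 (B = -38*(-21*⅕ + 7) = -38*(-21/5 + 7) = -38*14/5 = -532/5 ≈ -106.40)
H(-3) + B*3 = (-3)² - 532/5*3 = 9 - 1596/5 = -1551/5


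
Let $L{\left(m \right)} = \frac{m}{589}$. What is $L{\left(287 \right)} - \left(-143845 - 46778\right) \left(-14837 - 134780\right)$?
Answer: $- \frac{16798539979012}{589} \approx -2.852 \cdot 10^{10}$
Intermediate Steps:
$L{\left(m \right)} = \frac{m}{589}$ ($L{\left(m \right)} = m \frac{1}{589} = \frac{m}{589}$)
$L{\left(287 \right)} - \left(-143845 - 46778\right) \left(-14837 - 134780\right) = \frac{1}{589} \cdot 287 - \left(-143845 - 46778\right) \left(-14837 - 134780\right) = \frac{287}{589} - \left(-190623\right) \left(-149617\right) = \frac{287}{589} - 28520441391 = - \frac{16798539979012}{589}$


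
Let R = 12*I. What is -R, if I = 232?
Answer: -2784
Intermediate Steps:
R = 2784 (R = 12*232 = 2784)
-R = -1*2784 = -2784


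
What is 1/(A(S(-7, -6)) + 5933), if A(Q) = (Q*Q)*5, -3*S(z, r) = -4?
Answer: 9/53477 ≈ 0.00016830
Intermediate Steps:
S(z, r) = 4/3 (S(z, r) = -⅓*(-4) = 4/3)
A(Q) = 5*Q² (A(Q) = Q²*5 = 5*Q²)
1/(A(S(-7, -6)) + 5933) = 1/(5*(4/3)² + 5933) = 1/(5*(16/9) + 5933) = 1/(80/9 + 5933) = 1/(53477/9) = 9/53477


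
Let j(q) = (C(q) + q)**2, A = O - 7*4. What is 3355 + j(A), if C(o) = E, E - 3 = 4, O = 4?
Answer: 3644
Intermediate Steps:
E = 7 (E = 3 + 4 = 7)
A = -24 (A = 4 - 7*4 = 4 - 28 = -24)
C(o) = 7
j(q) = (7 + q)**2
3355 + j(A) = 3355 + (7 - 24)**2 = 3355 + (-17)**2 = 3355 + 289 = 3644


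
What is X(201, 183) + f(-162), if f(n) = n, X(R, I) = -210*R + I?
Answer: -42189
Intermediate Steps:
X(R, I) = I - 210*R
X(201, 183) + f(-162) = (183 - 210*201) - 162 = (183 - 42210) - 162 = -42027 - 162 = -42189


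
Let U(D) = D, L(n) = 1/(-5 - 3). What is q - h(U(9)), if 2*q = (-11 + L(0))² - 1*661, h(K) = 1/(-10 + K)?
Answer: -34255/128 ≈ -267.62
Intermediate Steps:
L(n) = -⅛ (L(n) = 1/(-8) = -⅛)
q = -34383/128 (q = ((-11 - ⅛)² - 1*661)/2 = ((-89/8)² - 661)/2 = (7921/64 - 661)/2 = (½)*(-34383/64) = -34383/128 ≈ -268.62)
q - h(U(9)) = -34383/128 - 1/(-10 + 9) = -34383/128 - 1/(-1) = -34383/128 - 1*(-1) = -34383/128 + 1 = -34255/128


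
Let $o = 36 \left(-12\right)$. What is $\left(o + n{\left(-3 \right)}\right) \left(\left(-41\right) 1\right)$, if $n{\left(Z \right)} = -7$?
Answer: $17999$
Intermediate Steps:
$o = -432$
$\left(o + n{\left(-3 \right)}\right) \left(\left(-41\right) 1\right) = \left(-432 - 7\right) \left(\left(-41\right) 1\right) = \left(-439\right) \left(-41\right) = 17999$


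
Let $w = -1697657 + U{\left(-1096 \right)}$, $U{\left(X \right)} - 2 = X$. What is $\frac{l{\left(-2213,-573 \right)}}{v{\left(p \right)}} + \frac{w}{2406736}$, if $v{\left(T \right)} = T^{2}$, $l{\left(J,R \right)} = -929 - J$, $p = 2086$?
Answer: $- \frac{1847212014343}{2618165350864} \approx -0.70554$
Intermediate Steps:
$U{\left(X \right)} = 2 + X$
$w = -1698751$ ($w = -1697657 + \left(2 - 1096\right) = -1697657 - 1094 = -1698751$)
$\frac{l{\left(-2213,-573 \right)}}{v{\left(p \right)}} + \frac{w}{2406736} = \frac{-929 - -2213}{2086^{2}} - \frac{1698751}{2406736} = \frac{-929 + 2213}{4351396} - \frac{1698751}{2406736} = 1284 \cdot \frac{1}{4351396} - \frac{1698751}{2406736} = \frac{321}{1087849} - \frac{1698751}{2406736} = - \frac{1847212014343}{2618165350864}$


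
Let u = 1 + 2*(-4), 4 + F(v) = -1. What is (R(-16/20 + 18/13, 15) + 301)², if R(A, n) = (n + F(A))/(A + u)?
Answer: 15591767689/173889 ≈ 89665.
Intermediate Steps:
F(v) = -5 (F(v) = -4 - 1 = -5)
u = -7 (u = 1 - 8 = -7)
R(A, n) = (-5 + n)/(-7 + A) (R(A, n) = (n - 5)/(A - 7) = (-5 + n)/(-7 + A))
(R(-16/20 + 18/13, 15) + 301)² = ((-5 + 15)/(-7 + (-16/20 + 18/13)) + 301)² = (10/(-7 + (-16*1/20 + 18*(1/13))) + 301)² = (10/(-7 + (-⅘ + 18/13)) + 301)² = (10/(-7 + 38/65) + 301)² = (10/(-417/65) + 301)² = (-65/417*10 + 301)² = (-650/417 + 301)² = (124867/417)² = 15591767689/173889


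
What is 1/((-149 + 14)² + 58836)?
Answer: 1/77061 ≈ 1.2977e-5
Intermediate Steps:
1/((-149 + 14)² + 58836) = 1/((-135)² + 58836) = 1/(18225 + 58836) = 1/77061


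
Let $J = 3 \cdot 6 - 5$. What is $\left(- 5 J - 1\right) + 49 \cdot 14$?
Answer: $620$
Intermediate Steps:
$J = 13$ ($J = 18 - 5 = 13$)
$\left(- 5 J - 1\right) + 49 \cdot 14 = \left(\left(-5\right) 13 - 1\right) + 49 \cdot 14 = \left(-65 - 1\right) + 686 = -66 + 686 = 620$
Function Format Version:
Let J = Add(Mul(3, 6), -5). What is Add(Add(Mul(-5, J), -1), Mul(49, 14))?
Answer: 620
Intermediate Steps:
J = 13 (J = Add(18, -5) = 13)
Add(Add(Mul(-5, J), -1), Mul(49, 14)) = Add(Add(Mul(-5, 13), -1), Mul(49, 14)) = Add(Add(-65, -1), 686) = Add(-66, 686) = 620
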